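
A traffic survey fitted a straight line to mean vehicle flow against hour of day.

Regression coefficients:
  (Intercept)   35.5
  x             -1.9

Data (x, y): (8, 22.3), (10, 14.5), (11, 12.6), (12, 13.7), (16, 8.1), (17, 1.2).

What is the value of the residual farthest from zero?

r = 3

x=8: ŷ = 35.5 − 1.9·8 = 20.3; r = 22.3 − 20.3 = 2
x=10: ŷ = 35.5 − 1.9·10 = 16.5; r = 14.5 − 16.5 = -2
x=11: ŷ = 35.5 − 1.9·11 = 14.6; r = 12.6 − 14.6 = -2
x=12: ŷ = 35.5 − 1.9·12 = 12.7; r = 13.7 − 12.7 = 1
x=16: ŷ = 35.5 − 1.9·16 = 5.1; r = 8.1 − 5.1 = 3
x=17: ŷ = 35.5 − 1.9·17 = 3.2; r = 1.2 − 3.2 = -2
Largest |r| is 3 at x = 16, residual 3.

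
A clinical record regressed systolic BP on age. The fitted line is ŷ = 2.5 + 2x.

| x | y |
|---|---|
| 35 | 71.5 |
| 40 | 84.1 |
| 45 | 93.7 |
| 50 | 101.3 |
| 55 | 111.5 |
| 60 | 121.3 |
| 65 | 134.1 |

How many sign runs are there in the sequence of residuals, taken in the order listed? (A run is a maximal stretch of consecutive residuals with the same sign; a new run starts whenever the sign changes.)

4 runs

x=35: ŷ = 2.5 + 2·35 = 72.5; r = 71.5 − 72.5 = -1
x=40: ŷ = 2.5 + 2·40 = 82.5; r = 84.1 − 82.5 = 1.6
x=45: ŷ = 2.5 + 2·45 = 92.5; r = 93.7 − 92.5 = 1.2
x=50: ŷ = 2.5 + 2·50 = 102.5; r = 101.3 − 102.5 = -1.2
x=55: ŷ = 2.5 + 2·55 = 112.5; r = 111.5 − 112.5 = -1
x=60: ŷ = 2.5 + 2·60 = 122.5; r = 121.3 − 122.5 = -1.2
x=65: ŷ = 2.5 + 2·65 = 132.5; r = 134.1 − 132.5 = 1.6
Signs: − + + − − − +
Runs: −×1, +×2, −×3, +×1 → 4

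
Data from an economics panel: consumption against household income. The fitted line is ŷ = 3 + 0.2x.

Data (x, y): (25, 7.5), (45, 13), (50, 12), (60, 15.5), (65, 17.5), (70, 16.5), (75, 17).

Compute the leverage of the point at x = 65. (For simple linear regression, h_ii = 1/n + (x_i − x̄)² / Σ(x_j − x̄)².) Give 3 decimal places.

h = 0.192

x̄ = (25 + 45 + 50 + 60 + 65 + 70 + 75)/7 = 55.7143
Σ(x − x̄)² = 943.367 + 114.796 + 32.6531 + 18.3673 + 86.2245 + 204.082 + 371.939 = 1771.43
h = 1/7 + (9.28571)²/1771.43 = 0.142857 + 0.0486751 = 0.192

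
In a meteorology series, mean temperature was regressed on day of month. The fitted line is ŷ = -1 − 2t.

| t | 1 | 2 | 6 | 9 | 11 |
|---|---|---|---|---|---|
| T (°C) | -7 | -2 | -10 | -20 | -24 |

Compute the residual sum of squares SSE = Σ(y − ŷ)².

t=1: ŷ = -1 − 2·1 = -3; r = -7 − (-3) = -4
t=2: ŷ = -1 − 2·2 = -5; r = -2 − (-5) = 3
t=6: ŷ = -1 − 2·6 = -13; r = -10 − (-13) = 3
t=9: ŷ = -1 − 2·9 = -19; r = -20 − (-19) = -1
t=11: ŷ = -1 − 2·11 = -23; r = -24 − (-23) = -1
SSE = 16 + 9 + 9 + 1 + 1 = 36

SSE = 36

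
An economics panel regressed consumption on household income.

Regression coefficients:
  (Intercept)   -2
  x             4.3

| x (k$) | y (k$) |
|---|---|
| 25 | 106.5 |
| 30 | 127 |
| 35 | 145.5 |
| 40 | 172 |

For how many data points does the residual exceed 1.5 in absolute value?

x=25: ŷ = -2 + 4.3·25 = 105.5; e = 106.5 − 105.5 = 1
x=30: ŷ = -2 + 4.3·30 = 127; e = 127 − 127 = 0
x=35: ŷ = -2 + 4.3·35 = 148.5; e = 145.5 − 148.5 = -3
x=40: ŷ = -2 + 4.3·40 = 170; e = 172 − 170 = 2
|e| > 1.5: x=35 (|e|=3), x=40 (|e|=2) → 2

2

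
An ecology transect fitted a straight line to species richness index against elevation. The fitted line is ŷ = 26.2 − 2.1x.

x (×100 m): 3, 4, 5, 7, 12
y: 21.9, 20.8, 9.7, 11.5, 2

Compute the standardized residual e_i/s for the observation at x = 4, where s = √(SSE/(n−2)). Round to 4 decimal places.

x=3: ŷ = 26.2 − 2.1·3 = 19.9; e = 21.9 − 19.9 = 2
x=4: ŷ = 26.2 − 2.1·4 = 17.8; e = 20.8 − 17.8 = 3
x=5: ŷ = 26.2 − 2.1·5 = 15.7; e = 9.7 − 15.7 = -6
x=7: ŷ = 26.2 − 2.1·7 = 11.5; e = 11.5 − 11.5 = 0
x=12: ŷ = 26.2 − 2.1·12 = 1; e = 2 − 1 = 1
SSE = 4 + 9 + 36 + 0 + 1 = 50
s = √(50/3) = 4.08248
e/s = 3 / 4.08248 = 0.7348

0.7348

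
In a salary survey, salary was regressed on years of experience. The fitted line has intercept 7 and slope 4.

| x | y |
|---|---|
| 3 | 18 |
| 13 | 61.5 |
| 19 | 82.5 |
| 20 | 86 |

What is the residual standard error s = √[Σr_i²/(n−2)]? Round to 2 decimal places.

x=3: ŷ = 7 + 4·3 = 19; r = 18 − 19 = -1
x=13: ŷ = 7 + 4·13 = 59; r = 61.5 − 59 = 2.5
x=19: ŷ = 7 + 4·19 = 83; r = 82.5 − 83 = -0.5
x=20: ŷ = 7 + 4·20 = 87; r = 86 − 87 = -1
SSE = 1 + 6.25 + 0.25 + 1 = 8.5
s = √(8.5/2) = √4.25 ≈ 2.06

s = 2.06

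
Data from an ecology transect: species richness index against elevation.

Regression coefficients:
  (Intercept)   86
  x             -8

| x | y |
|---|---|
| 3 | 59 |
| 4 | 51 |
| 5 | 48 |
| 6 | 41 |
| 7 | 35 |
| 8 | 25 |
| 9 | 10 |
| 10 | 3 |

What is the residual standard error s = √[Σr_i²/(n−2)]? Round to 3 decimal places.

s = 3.873

x=3: ŷ = 86 − 8·3 = 62; r = 59 − 62 = -3
x=4: ŷ = 86 − 8·4 = 54; r = 51 − 54 = -3
x=5: ŷ = 86 − 8·5 = 46; r = 48 − 46 = 2
x=6: ŷ = 86 − 8·6 = 38; r = 41 − 38 = 3
x=7: ŷ = 86 − 8·7 = 30; r = 35 − 30 = 5
x=8: ŷ = 86 − 8·8 = 22; r = 25 − 22 = 3
x=9: ŷ = 86 − 8·9 = 14; r = 10 − 14 = -4
x=10: ŷ = 86 − 8·10 = 6; r = 3 − 6 = -3
SSE = 9 + 9 + 4 + 9 + 25 + 9 + 16 + 9 = 90
s = √(90/6) = √15 ≈ 3.873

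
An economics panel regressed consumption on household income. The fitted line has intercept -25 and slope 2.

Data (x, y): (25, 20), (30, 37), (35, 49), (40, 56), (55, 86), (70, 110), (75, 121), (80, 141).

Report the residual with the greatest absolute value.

x=25: ŷ = -25 + 2·25 = 25; e = 20 − 25 = -5
x=30: ŷ = -25 + 2·30 = 35; e = 37 − 35 = 2
x=35: ŷ = -25 + 2·35 = 45; e = 49 − 45 = 4
x=40: ŷ = -25 + 2·40 = 55; e = 56 − 55 = 1
x=55: ŷ = -25 + 2·55 = 85; e = 86 − 85 = 1
x=70: ŷ = -25 + 2·70 = 115; e = 110 − 115 = -5
x=75: ŷ = -25 + 2·75 = 125; e = 121 − 125 = -4
x=80: ŷ = -25 + 2·80 = 135; e = 141 − 135 = 6
Largest |e| is 6 at x = 80, residual 6.

e = 6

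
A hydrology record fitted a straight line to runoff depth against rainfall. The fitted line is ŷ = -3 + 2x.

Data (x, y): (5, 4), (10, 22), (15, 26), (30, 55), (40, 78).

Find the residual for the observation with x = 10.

r = 5

ŷ = -3 + 2·10 = 17
r = 22 − 17 = 5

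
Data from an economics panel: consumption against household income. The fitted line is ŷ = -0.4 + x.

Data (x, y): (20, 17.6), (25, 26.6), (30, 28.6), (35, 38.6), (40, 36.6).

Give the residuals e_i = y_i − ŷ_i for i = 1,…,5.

-2, 2, -1, 4, -3

x=20: ŷ = -0.4 + 20 = 19.6; e = 17.6 − 19.6 = -2
x=25: ŷ = -0.4 + 25 = 24.6; e = 26.6 − 24.6 = 2
x=30: ŷ = -0.4 + 30 = 29.6; e = 28.6 − 29.6 = -1
x=35: ŷ = -0.4 + 35 = 34.6; e = 38.6 − 34.6 = 4
x=40: ŷ = -0.4 + 40 = 39.6; e = 36.6 − 39.6 = -3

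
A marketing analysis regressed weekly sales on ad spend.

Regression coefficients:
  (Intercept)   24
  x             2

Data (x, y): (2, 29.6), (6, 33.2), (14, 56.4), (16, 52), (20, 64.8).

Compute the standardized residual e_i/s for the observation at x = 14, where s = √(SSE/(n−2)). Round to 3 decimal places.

x=2: ŷ = 24 + 2·2 = 28; e = 29.6 − 28 = 1.6
x=6: ŷ = 24 + 2·6 = 36; e = 33.2 − 36 = -2.8
x=14: ŷ = 24 + 2·14 = 52; e = 56.4 − 52 = 4.4
x=16: ŷ = 24 + 2·16 = 56; e = 52 − 56 = -4
x=20: ŷ = 24 + 2·20 = 64; e = 64.8 − 64 = 0.8
SSE = 2.56 + 7.84 + 19.36 + 16 + 0.64 = 46.4
s = √(46.4/3) = 3.93277
e/s = 4.4 / 3.93277 = 1.119

1.119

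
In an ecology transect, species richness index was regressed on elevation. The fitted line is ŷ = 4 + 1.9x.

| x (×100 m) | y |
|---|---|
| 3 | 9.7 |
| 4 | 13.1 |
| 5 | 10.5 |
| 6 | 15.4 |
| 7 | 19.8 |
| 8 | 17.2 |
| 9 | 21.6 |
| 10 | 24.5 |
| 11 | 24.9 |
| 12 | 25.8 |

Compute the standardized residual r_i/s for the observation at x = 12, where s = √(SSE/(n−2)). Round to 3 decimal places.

x=3: ŷ = 4 + 1.9·3 = 9.7; r = 9.7 − 9.7 = 0
x=4: ŷ = 4 + 1.9·4 = 11.6; r = 13.1 − 11.6 = 1.5
x=5: ŷ = 4 + 1.9·5 = 13.5; r = 10.5 − 13.5 = -3
x=6: ŷ = 4 + 1.9·6 = 15.4; r = 15.4 − 15.4 = 0
x=7: ŷ = 4 + 1.9·7 = 17.3; r = 19.8 − 17.3 = 2.5
x=8: ŷ = 4 + 1.9·8 = 19.2; r = 17.2 − 19.2 = -2
x=9: ŷ = 4 + 1.9·9 = 21.1; r = 21.6 − 21.1 = 0.5
x=10: ŷ = 4 + 1.9·10 = 23; r = 24.5 − 23 = 1.5
x=11: ŷ = 4 + 1.9·11 = 24.9; r = 24.9 − 24.9 = 0
x=12: ŷ = 4 + 1.9·12 = 26.8; r = 25.8 − 26.8 = -1
SSE = 0 + 2.25 + 9 + 0 + 6.25 + 4 + 0.25 + 2.25 + 0 + 1 = 25
s = √(25/8) = 1.76777
r/s = -1 / 1.76777 = -0.566

-0.566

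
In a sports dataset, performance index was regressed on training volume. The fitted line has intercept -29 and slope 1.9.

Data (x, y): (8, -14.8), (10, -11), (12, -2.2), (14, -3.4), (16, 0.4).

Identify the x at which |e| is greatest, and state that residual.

x=8: ŷ = -29 + 1.9·8 = -13.8; e = -14.8 − (-13.8) = -1
x=10: ŷ = -29 + 1.9·10 = -10; e = -11 − (-10) = -1
x=12: ŷ = -29 + 1.9·12 = -6.2; e = -2.2 − (-6.2) = 4
x=14: ŷ = -29 + 1.9·14 = -2.4; e = -3.4 − (-2.4) = -1
x=16: ŷ = -29 + 1.9·16 = 1.4; e = 0.4 − 1.4 = -1
Largest |e| is 4 at x = 12, residual 4.

x = 12, e = 4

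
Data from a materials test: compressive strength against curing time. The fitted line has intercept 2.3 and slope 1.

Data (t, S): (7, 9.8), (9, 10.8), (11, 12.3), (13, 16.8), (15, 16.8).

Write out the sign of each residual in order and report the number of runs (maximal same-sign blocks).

t=7: ŷ = 2.3 + 7 = 9.3; r = 9.8 − 9.3 = 0.5
t=9: ŷ = 2.3 + 9 = 11.3; r = 10.8 − 11.3 = -0.5
t=11: ŷ = 2.3 + 11 = 13.3; r = 12.3 − 13.3 = -1
t=13: ŷ = 2.3 + 13 = 15.3; r = 16.8 − 15.3 = 1.5
t=15: ŷ = 2.3 + 15 = 17.3; r = 16.8 − 17.3 = -0.5
Signs: + − − + −
Runs: +×1, −×2, +×1, −×1 → 4

4 runs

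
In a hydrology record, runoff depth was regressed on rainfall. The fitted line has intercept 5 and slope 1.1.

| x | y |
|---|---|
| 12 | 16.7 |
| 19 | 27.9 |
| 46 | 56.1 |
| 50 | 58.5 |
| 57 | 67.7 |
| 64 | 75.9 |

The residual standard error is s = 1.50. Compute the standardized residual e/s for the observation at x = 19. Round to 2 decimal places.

1.33

ŷ = 5 + 1.1·19 = 25.9
e = 27.9 − 25.9 = 2
e/s = 2 / 1.50 = 1.33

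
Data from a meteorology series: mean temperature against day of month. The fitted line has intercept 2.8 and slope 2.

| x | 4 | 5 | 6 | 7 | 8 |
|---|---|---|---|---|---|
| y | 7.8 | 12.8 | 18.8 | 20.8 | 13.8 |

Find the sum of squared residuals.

x=4: ŷ = 2.8 + 2·4 = 10.8; r = 7.8 − 10.8 = -3
x=5: ŷ = 2.8 + 2·5 = 12.8; r = 12.8 − 12.8 = 0
x=6: ŷ = 2.8 + 2·6 = 14.8; r = 18.8 − 14.8 = 4
x=7: ŷ = 2.8 + 2·7 = 16.8; r = 20.8 − 16.8 = 4
x=8: ŷ = 2.8 + 2·8 = 18.8; r = 13.8 − 18.8 = -5
SSE = 9 + 0 + 16 + 16 + 25 = 66

SSE = 66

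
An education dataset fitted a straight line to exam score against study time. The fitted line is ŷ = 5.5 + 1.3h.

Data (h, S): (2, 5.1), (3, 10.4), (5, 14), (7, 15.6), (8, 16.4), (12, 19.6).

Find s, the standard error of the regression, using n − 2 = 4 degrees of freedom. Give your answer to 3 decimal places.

h=2: ŷ = 5.5 + 1.3·2 = 8.1; r = 5.1 − 8.1 = -3
h=3: ŷ = 5.5 + 1.3·3 = 9.4; r = 10.4 − 9.4 = 1
h=5: ŷ = 5.5 + 1.3·5 = 12; r = 14 − 12 = 2
h=7: ŷ = 5.5 + 1.3·7 = 14.6; r = 15.6 − 14.6 = 1
h=8: ŷ = 5.5 + 1.3·8 = 15.9; r = 16.4 − 15.9 = 0.5
h=12: ŷ = 5.5 + 1.3·12 = 21.1; r = 19.6 − 21.1 = -1.5
SSE = 9 + 1 + 4 + 1 + 0.25 + 2.25 = 17.5
s = √(17.5/4) = √4.375 ≈ 2.092

s = 2.092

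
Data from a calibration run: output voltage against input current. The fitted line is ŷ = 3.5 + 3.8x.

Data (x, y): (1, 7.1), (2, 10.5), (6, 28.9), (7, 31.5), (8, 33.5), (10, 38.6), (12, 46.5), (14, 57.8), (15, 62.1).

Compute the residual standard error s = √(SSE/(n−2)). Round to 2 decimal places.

s = 2.01

x=1: ŷ = 3.5 + 3.8·1 = 7.3; e = 7.1 − 7.3 = -0.2
x=2: ŷ = 3.5 + 3.8·2 = 11.1; e = 10.5 − 11.1 = -0.6
x=6: ŷ = 3.5 + 3.8·6 = 26.3; e = 28.9 − 26.3 = 2.6
x=7: ŷ = 3.5 + 3.8·7 = 30.1; e = 31.5 − 30.1 = 1.4
x=8: ŷ = 3.5 + 3.8·8 = 33.9; e = 33.5 − 33.9 = -0.4
x=10: ŷ = 3.5 + 3.8·10 = 41.5; e = 38.6 − 41.5 = -2.9
x=12: ŷ = 3.5 + 3.8·12 = 49.1; e = 46.5 − 49.1 = -2.6
x=14: ŷ = 3.5 + 3.8·14 = 56.7; e = 57.8 − 56.7 = 1.1
x=15: ŷ = 3.5 + 3.8·15 = 60.5; e = 62.1 − 60.5 = 1.6
SSE = 0.04 + 0.36 + 6.76 + 1.96 + 0.16 + 8.41 + 6.76 + 1.21 + 2.56 = 28.22
s = √(28.22/7) = √4.03143 ≈ 2.01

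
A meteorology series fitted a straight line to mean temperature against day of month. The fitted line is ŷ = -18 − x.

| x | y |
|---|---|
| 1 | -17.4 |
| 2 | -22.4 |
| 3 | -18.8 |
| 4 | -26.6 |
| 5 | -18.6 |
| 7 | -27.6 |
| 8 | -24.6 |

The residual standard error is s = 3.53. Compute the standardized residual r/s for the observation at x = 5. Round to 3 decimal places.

1.246

ŷ = -18 − 5 = -23
r = -18.6 − (-23) = 4.4
r/s = 4.4 / 3.53 = 1.246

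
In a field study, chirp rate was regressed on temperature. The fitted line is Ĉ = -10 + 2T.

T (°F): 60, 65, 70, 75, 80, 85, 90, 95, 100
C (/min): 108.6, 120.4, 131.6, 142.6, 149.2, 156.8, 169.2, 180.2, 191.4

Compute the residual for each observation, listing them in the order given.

T=60: Ĉ = -10 + 2·60 = 110; e = 108.6 − 110 = -1.4
T=65: Ĉ = -10 + 2·65 = 120; e = 120.4 − 120 = 0.4
T=70: Ĉ = -10 + 2·70 = 130; e = 131.6 − 130 = 1.6
T=75: Ĉ = -10 + 2·75 = 140; e = 142.6 − 140 = 2.6
T=80: Ĉ = -10 + 2·80 = 150; e = 149.2 − 150 = -0.8
T=85: Ĉ = -10 + 2·85 = 160; e = 156.8 − 160 = -3.2
T=90: Ĉ = -10 + 2·90 = 170; e = 169.2 − 170 = -0.8
T=95: Ĉ = -10 + 2·95 = 180; e = 180.2 − 180 = 0.2
T=100: Ĉ = -10 + 2·100 = 190; e = 191.4 − 190 = 1.4

-1.4, 0.4, 1.6, 2.6, -0.8, -3.2, -0.8, 0.2, 1.4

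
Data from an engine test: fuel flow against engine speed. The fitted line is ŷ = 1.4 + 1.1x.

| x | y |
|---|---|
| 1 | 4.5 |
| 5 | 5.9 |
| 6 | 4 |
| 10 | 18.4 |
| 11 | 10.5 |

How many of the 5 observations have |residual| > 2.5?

3

x=1: ŷ = 1.4 + 1.1·1 = 2.5; e = 4.5 − 2.5 = 2
x=5: ŷ = 1.4 + 1.1·5 = 6.9; e = 5.9 − 6.9 = -1
x=6: ŷ = 1.4 + 1.1·6 = 8; e = 4 − 8 = -4
x=10: ŷ = 1.4 + 1.1·10 = 12.4; e = 18.4 − 12.4 = 6
x=11: ŷ = 1.4 + 1.1·11 = 13.5; e = 10.5 − 13.5 = -3
|e| > 2.5: x=6 (|e|=4), x=10 (|e|=6), x=11 (|e|=3) → 3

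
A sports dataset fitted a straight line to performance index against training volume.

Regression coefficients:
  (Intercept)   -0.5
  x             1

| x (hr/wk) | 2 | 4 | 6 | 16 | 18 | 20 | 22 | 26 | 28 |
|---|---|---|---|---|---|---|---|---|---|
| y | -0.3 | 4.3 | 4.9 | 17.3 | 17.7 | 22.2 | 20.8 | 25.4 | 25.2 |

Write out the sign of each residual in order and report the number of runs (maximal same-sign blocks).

5 runs

x=2: ŷ = -0.5 + 2 = 1.5; e = -0.3 − 1.5 = -1.8
x=4: ŷ = -0.5 + 4 = 3.5; e = 4.3 − 3.5 = 0.8
x=6: ŷ = -0.5 + 6 = 5.5; e = 4.9 − 5.5 = -0.6
x=16: ŷ = -0.5 + 16 = 15.5; e = 17.3 − 15.5 = 1.8
x=18: ŷ = -0.5 + 18 = 17.5; e = 17.7 − 17.5 = 0.2
x=20: ŷ = -0.5 + 20 = 19.5; e = 22.2 − 19.5 = 2.7
x=22: ŷ = -0.5 + 22 = 21.5; e = 20.8 − 21.5 = -0.7
x=26: ŷ = -0.5 + 26 = 25.5; e = 25.4 − 25.5 = -0.1
x=28: ŷ = -0.5 + 28 = 27.5; e = 25.2 − 27.5 = -2.3
Signs: − + − + + + − − −
Runs: −×1, +×1, −×1, +×3, −×3 → 5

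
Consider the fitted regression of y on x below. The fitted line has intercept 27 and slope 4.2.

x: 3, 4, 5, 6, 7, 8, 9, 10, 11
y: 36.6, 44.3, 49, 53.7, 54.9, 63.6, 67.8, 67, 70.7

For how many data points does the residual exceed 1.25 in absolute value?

7

x=3: ŷ = 27 + 4.2·3 = 39.6; e = 36.6 − 39.6 = -3
x=4: ŷ = 27 + 4.2·4 = 43.8; e = 44.3 − 43.8 = 0.5
x=5: ŷ = 27 + 4.2·5 = 48; e = 49 − 48 = 1
x=6: ŷ = 27 + 4.2·6 = 52.2; e = 53.7 − 52.2 = 1.5
x=7: ŷ = 27 + 4.2·7 = 56.4; e = 54.9 − 56.4 = -1.5
x=8: ŷ = 27 + 4.2·8 = 60.6; e = 63.6 − 60.6 = 3
x=9: ŷ = 27 + 4.2·9 = 64.8; e = 67.8 − 64.8 = 3
x=10: ŷ = 27 + 4.2·10 = 69; e = 67 − 69 = -2
x=11: ŷ = 27 + 4.2·11 = 73.2; e = 70.7 − 73.2 = -2.5
|e| > 1.25: x=3 (|e|=3), x=6 (|e|=1.5), x=7 (|e|=1.5), x=8 (|e|=3), x=9 (|e|=3), x=10 (|e|=2), x=11 (|e|=2.5) → 7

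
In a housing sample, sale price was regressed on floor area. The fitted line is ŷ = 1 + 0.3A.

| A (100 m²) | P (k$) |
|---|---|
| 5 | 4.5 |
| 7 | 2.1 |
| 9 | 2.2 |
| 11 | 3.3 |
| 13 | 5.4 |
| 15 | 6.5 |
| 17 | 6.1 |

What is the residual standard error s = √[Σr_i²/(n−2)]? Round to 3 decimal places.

A=5: ŷ = 1 + 0.3·5 = 2.5; r = 4.5 − 2.5 = 2
A=7: ŷ = 1 + 0.3·7 = 3.1; r = 2.1 − 3.1 = -1
A=9: ŷ = 1 + 0.3·9 = 3.7; r = 2.2 − 3.7 = -1.5
A=11: ŷ = 1 + 0.3·11 = 4.3; r = 3.3 − 4.3 = -1
A=13: ŷ = 1 + 0.3·13 = 4.9; r = 5.4 − 4.9 = 0.5
A=15: ŷ = 1 + 0.3·15 = 5.5; r = 6.5 − 5.5 = 1
A=17: ŷ = 1 + 0.3·17 = 6.1; r = 6.1 − 6.1 = 0
SSE = 4 + 1 + 2.25 + 1 + 0.25 + 1 + 0 = 9.5
s = √(9.5/5) = √1.9 ≈ 1.378

s = 1.378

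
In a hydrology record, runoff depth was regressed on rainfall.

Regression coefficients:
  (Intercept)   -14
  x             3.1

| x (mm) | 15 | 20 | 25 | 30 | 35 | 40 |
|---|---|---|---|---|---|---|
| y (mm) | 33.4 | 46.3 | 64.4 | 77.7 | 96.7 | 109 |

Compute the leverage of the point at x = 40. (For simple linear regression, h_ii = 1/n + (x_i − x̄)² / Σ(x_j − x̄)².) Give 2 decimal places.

x̄ = (15 + 20 + 25 + 30 + 35 + 40)/6 = 27.5
Σ(x − x̄)² = 156.25 + 56.25 + 6.25 + 6.25 + 56.25 + 156.25 = 437.5
h = 1/6 + (12.5)²/437.5 = 0.166667 + 0.357143 = 0.52

h = 0.52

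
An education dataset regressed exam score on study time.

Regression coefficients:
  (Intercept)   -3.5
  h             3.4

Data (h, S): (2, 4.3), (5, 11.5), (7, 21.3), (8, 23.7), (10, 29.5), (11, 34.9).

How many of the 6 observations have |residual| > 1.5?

1

h=2: ŷ = -3.5 + 3.4·2 = 3.3; r = 4.3 − 3.3 = 1
h=5: ŷ = -3.5 + 3.4·5 = 13.5; r = 11.5 − 13.5 = -2
h=7: ŷ = -3.5 + 3.4·7 = 20.3; r = 21.3 − 20.3 = 1
h=8: ŷ = -3.5 + 3.4·8 = 23.7; r = 23.7 − 23.7 = 0
h=10: ŷ = -3.5 + 3.4·10 = 30.5; r = 29.5 − 30.5 = -1
h=11: ŷ = -3.5 + 3.4·11 = 33.9; r = 34.9 − 33.9 = 1
|r| > 1.5: h=5 (|r|=2) → 1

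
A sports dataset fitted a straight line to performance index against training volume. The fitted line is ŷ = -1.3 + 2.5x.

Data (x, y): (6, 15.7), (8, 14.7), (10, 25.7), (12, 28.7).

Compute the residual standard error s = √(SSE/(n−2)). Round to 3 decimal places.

s = 3.464

x=6: ŷ = -1.3 + 2.5·6 = 13.7; e = 15.7 − 13.7 = 2
x=8: ŷ = -1.3 + 2.5·8 = 18.7; e = 14.7 − 18.7 = -4
x=10: ŷ = -1.3 + 2.5·10 = 23.7; e = 25.7 − 23.7 = 2
x=12: ŷ = -1.3 + 2.5·12 = 28.7; e = 28.7 − 28.7 = 0
SSE = 4 + 16 + 4 + 0 = 24
s = √(24/2) = √12 ≈ 3.464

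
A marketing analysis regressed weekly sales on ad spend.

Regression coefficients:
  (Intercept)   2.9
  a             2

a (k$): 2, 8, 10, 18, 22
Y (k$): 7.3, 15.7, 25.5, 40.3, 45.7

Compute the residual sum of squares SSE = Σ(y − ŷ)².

a=2: Ŷ = 2.9 + 2·2 = 6.9; e = 7.3 − 6.9 = 0.4
a=8: Ŷ = 2.9 + 2·8 = 18.9; e = 15.7 − 18.9 = -3.2
a=10: Ŷ = 2.9 + 2·10 = 22.9; e = 25.5 − 22.9 = 2.6
a=18: Ŷ = 2.9 + 2·18 = 38.9; e = 40.3 − 38.9 = 1.4
a=22: Ŷ = 2.9 + 2·22 = 46.9; e = 45.7 − 46.9 = -1.2
SSE = 0.16 + 10.24 + 6.76 + 1.96 + 1.44 = 20.56

SSE = 20.56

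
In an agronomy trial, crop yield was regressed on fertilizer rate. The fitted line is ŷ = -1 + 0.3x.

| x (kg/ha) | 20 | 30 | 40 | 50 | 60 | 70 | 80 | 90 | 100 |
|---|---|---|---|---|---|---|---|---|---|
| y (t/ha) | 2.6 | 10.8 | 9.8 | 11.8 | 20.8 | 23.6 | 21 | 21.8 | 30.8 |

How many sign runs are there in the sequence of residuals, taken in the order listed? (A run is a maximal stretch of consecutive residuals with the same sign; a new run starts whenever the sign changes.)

x=20: ŷ = -1 + 0.3·20 = 5; e = 2.6 − 5 = -2.4
x=30: ŷ = -1 + 0.3·30 = 8; e = 10.8 − 8 = 2.8
x=40: ŷ = -1 + 0.3·40 = 11; e = 9.8 − 11 = -1.2
x=50: ŷ = -1 + 0.3·50 = 14; e = 11.8 − 14 = -2.2
x=60: ŷ = -1 + 0.3·60 = 17; e = 20.8 − 17 = 3.8
x=70: ŷ = -1 + 0.3·70 = 20; e = 23.6 − 20 = 3.6
x=80: ŷ = -1 + 0.3·80 = 23; e = 21 − 23 = -2
x=90: ŷ = -1 + 0.3·90 = 26; e = 21.8 − 26 = -4.2
x=100: ŷ = -1 + 0.3·100 = 29; e = 30.8 − 29 = 1.8
Signs: − + − − + + − − +
Runs: −×1, +×1, −×2, +×2, −×2, +×1 → 6

6 runs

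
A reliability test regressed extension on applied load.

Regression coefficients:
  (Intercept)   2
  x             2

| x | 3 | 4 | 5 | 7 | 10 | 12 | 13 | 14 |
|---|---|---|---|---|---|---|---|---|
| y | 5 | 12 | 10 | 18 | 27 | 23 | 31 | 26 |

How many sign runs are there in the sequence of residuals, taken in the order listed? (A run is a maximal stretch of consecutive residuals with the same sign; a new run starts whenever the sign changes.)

x=3: ŷ = 2 + 2·3 = 8; r = 5 − 8 = -3
x=4: ŷ = 2 + 2·4 = 10; r = 12 − 10 = 2
x=5: ŷ = 2 + 2·5 = 12; r = 10 − 12 = -2
x=7: ŷ = 2 + 2·7 = 16; r = 18 − 16 = 2
x=10: ŷ = 2 + 2·10 = 22; r = 27 − 22 = 5
x=12: ŷ = 2 + 2·12 = 26; r = 23 − 26 = -3
x=13: ŷ = 2 + 2·13 = 28; r = 31 − 28 = 3
x=14: ŷ = 2 + 2·14 = 30; r = 26 − 30 = -4
Signs: − + − + + − + −
Runs: −×1, +×1, −×1, +×2, −×1, +×1, −×1 → 7

7 runs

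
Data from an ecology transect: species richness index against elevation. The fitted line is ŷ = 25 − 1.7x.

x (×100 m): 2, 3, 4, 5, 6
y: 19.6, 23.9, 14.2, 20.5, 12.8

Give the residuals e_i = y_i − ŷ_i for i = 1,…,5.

-2, 4, -4, 4, -2

x=2: ŷ = 25 − 1.7·2 = 21.6; e = 19.6 − 21.6 = -2
x=3: ŷ = 25 − 1.7·3 = 19.9; e = 23.9 − 19.9 = 4
x=4: ŷ = 25 − 1.7·4 = 18.2; e = 14.2 − 18.2 = -4
x=5: ŷ = 25 − 1.7·5 = 16.5; e = 20.5 − 16.5 = 4
x=6: ŷ = 25 − 1.7·6 = 14.8; e = 12.8 − 14.8 = -2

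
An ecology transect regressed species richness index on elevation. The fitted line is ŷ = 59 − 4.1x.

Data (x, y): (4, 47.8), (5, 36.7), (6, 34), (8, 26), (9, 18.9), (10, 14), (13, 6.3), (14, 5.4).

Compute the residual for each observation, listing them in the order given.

5.2, -1.8, -0.4, -0.2, -3.2, -4, 0.6, 3.8

x=4: ŷ = 59 − 4.1·4 = 42.6; e = 47.8 − 42.6 = 5.2
x=5: ŷ = 59 − 4.1·5 = 38.5; e = 36.7 − 38.5 = -1.8
x=6: ŷ = 59 − 4.1·6 = 34.4; e = 34 − 34.4 = -0.4
x=8: ŷ = 59 − 4.1·8 = 26.2; e = 26 − 26.2 = -0.2
x=9: ŷ = 59 − 4.1·9 = 22.1; e = 18.9 − 22.1 = -3.2
x=10: ŷ = 59 − 4.1·10 = 18; e = 14 − 18 = -4
x=13: ŷ = 59 − 4.1·13 = 5.7; e = 6.3 − 5.7 = 0.6
x=14: ŷ = 59 − 4.1·14 = 1.6; e = 5.4 − 1.6 = 3.8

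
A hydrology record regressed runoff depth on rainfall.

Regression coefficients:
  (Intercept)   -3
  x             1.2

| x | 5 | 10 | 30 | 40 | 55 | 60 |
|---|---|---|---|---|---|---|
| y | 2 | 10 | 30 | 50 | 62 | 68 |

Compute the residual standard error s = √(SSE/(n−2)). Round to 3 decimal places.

x=5: ŷ = -3 + 1.2·5 = 3; r = 2 − 3 = -1
x=10: ŷ = -3 + 1.2·10 = 9; r = 10 − 9 = 1
x=30: ŷ = -3 + 1.2·30 = 33; r = 30 − 33 = -3
x=40: ŷ = -3 + 1.2·40 = 45; r = 50 − 45 = 5
x=55: ŷ = -3 + 1.2·55 = 63; r = 62 − 63 = -1
x=60: ŷ = -3 + 1.2·60 = 69; r = 68 − 69 = -1
SSE = 1 + 1 + 9 + 25 + 1 + 1 = 38
s = √(38/4) = √9.5 ≈ 3.082

s = 3.082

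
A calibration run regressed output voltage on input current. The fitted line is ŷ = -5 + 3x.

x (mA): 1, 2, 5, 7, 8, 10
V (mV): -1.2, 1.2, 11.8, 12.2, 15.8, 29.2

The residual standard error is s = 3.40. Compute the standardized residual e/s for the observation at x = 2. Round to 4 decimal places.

0.0588

ŷ = -5 + 3·2 = 1
e = 1.2 − 1 = 0.2
e/s = 0.2 / 3.40 = 0.0588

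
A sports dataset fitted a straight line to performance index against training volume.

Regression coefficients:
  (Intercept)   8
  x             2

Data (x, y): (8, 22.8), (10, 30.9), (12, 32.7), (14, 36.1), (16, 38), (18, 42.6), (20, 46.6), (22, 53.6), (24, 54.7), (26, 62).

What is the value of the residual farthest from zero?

x=8: ŷ = 8 + 2·8 = 24; e = 22.8 − 24 = -1.2
x=10: ŷ = 8 + 2·10 = 28; e = 30.9 − 28 = 2.9
x=12: ŷ = 8 + 2·12 = 32; e = 32.7 − 32 = 0.7
x=14: ŷ = 8 + 2·14 = 36; e = 36.1 − 36 = 0.1
x=16: ŷ = 8 + 2·16 = 40; e = 38 − 40 = -2
x=18: ŷ = 8 + 2·18 = 44; e = 42.6 − 44 = -1.4
x=20: ŷ = 8 + 2·20 = 48; e = 46.6 − 48 = -1.4
x=22: ŷ = 8 + 2·22 = 52; e = 53.6 − 52 = 1.6
x=24: ŷ = 8 + 2·24 = 56; e = 54.7 − 56 = -1.3
x=26: ŷ = 8 + 2·26 = 60; e = 62 − 60 = 2
Largest |e| is 2.9 at x = 10, residual 2.9.

e = 2.9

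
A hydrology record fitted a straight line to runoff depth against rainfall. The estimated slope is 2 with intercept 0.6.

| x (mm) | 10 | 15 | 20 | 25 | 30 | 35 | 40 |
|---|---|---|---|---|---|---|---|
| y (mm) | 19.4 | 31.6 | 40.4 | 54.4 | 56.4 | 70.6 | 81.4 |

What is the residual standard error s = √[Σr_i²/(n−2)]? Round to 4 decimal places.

x=10: ŷ = 0.6 + 2·10 = 20.6; r = 19.4 − 20.6 = -1.2
x=15: ŷ = 0.6 + 2·15 = 30.6; r = 31.6 − 30.6 = 1
x=20: ŷ = 0.6 + 2·20 = 40.6; r = 40.4 − 40.6 = -0.2
x=25: ŷ = 0.6 + 2·25 = 50.6; r = 54.4 − 50.6 = 3.8
x=30: ŷ = 0.6 + 2·30 = 60.6; r = 56.4 − 60.6 = -4.2
x=35: ŷ = 0.6 + 2·35 = 70.6; r = 70.6 − 70.6 = 0
x=40: ŷ = 0.6 + 2·40 = 80.6; r = 81.4 − 80.6 = 0.8
SSE = 1.44 + 1 + 0.04 + 14.44 + 17.64 + 0 + 0.64 = 35.2
s = √(35.2/5) = √7.04 ≈ 2.6533

s = 2.6533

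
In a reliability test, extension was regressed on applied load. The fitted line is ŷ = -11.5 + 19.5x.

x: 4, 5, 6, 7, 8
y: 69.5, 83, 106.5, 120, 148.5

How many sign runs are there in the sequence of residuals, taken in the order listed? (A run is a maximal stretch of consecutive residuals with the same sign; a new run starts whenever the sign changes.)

5 runs

x=4: ŷ = -11.5 + 19.5·4 = 66.5; e = 69.5 − 66.5 = 3
x=5: ŷ = -11.5 + 19.5·5 = 86; e = 83 − 86 = -3
x=6: ŷ = -11.5 + 19.5·6 = 105.5; e = 106.5 − 105.5 = 1
x=7: ŷ = -11.5 + 19.5·7 = 125; e = 120 − 125 = -5
x=8: ŷ = -11.5 + 19.5·8 = 144.5; e = 148.5 − 144.5 = 4
Signs: + − + − +
Runs: +×1, −×1, +×1, −×1, +×1 → 5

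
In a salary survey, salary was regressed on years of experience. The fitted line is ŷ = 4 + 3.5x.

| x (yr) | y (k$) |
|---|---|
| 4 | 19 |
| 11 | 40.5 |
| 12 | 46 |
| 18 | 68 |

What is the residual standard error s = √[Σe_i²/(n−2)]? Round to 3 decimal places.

s = 1.732

x=4: ŷ = 4 + 3.5·4 = 18; e = 19 − 18 = 1
x=11: ŷ = 4 + 3.5·11 = 42.5; e = 40.5 − 42.5 = -2
x=12: ŷ = 4 + 3.5·12 = 46; e = 46 − 46 = 0
x=18: ŷ = 4 + 3.5·18 = 67; e = 68 − 67 = 1
SSE = 1 + 4 + 0 + 1 = 6
s = √(6/2) = √3 ≈ 1.732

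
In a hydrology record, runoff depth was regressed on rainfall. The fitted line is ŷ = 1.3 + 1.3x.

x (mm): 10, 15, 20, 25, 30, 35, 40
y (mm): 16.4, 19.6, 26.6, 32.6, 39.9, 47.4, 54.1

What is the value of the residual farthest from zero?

r = 2.1

x=10: ŷ = 1.3 + 1.3·10 = 14.3; r = 16.4 − 14.3 = 2.1
x=15: ŷ = 1.3 + 1.3·15 = 20.8; r = 19.6 − 20.8 = -1.2
x=20: ŷ = 1.3 + 1.3·20 = 27.3; r = 26.6 − 27.3 = -0.7
x=25: ŷ = 1.3 + 1.3·25 = 33.8; r = 32.6 − 33.8 = -1.2
x=30: ŷ = 1.3 + 1.3·30 = 40.3; r = 39.9 − 40.3 = -0.4
x=35: ŷ = 1.3 + 1.3·35 = 46.8; r = 47.4 − 46.8 = 0.6
x=40: ŷ = 1.3 + 1.3·40 = 53.3; r = 54.1 − 53.3 = 0.8
Largest |r| is 2.1 at x = 10, residual 2.1.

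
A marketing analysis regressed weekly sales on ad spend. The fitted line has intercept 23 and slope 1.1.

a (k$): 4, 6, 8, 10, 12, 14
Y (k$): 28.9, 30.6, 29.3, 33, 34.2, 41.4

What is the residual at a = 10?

Ŷ = 23 + 1.1·10 = 34
e = 33 − 34 = -1

e = -1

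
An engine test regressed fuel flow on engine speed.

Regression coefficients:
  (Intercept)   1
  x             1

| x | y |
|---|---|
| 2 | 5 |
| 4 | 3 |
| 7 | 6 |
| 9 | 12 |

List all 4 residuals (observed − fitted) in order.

x=2: ŷ = 1 + 2 = 3; r = 5 − 3 = 2
x=4: ŷ = 1 + 4 = 5; r = 3 − 5 = -2
x=7: ŷ = 1 + 7 = 8; r = 6 − 8 = -2
x=9: ŷ = 1 + 9 = 10; r = 12 − 10 = 2

2, -2, -2, 2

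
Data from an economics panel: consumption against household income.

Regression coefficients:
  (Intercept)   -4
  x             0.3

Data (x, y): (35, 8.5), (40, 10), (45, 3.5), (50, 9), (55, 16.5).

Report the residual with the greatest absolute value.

e = -6

x=35: ŷ = -4 + 0.3·35 = 6.5; e = 8.5 − 6.5 = 2
x=40: ŷ = -4 + 0.3·40 = 8; e = 10 − 8 = 2
x=45: ŷ = -4 + 0.3·45 = 9.5; e = 3.5 − 9.5 = -6
x=50: ŷ = -4 + 0.3·50 = 11; e = 9 − 11 = -2
x=55: ŷ = -4 + 0.3·55 = 12.5; e = 16.5 − 12.5 = 4
Largest |e| is 6 at x = 45, residual -6.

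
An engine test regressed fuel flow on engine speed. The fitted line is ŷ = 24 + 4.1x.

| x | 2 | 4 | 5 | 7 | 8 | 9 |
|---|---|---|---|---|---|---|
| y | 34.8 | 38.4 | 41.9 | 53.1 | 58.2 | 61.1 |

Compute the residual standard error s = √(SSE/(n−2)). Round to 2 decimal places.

s = 2.22

x=2: ŷ = 24 + 4.1·2 = 32.2; e = 34.8 − 32.2 = 2.6
x=4: ŷ = 24 + 4.1·4 = 40.4; e = 38.4 − 40.4 = -2
x=5: ŷ = 24 + 4.1·5 = 44.5; e = 41.9 − 44.5 = -2.6
x=7: ŷ = 24 + 4.1·7 = 52.7; e = 53.1 − 52.7 = 0.4
x=8: ŷ = 24 + 4.1·8 = 56.8; e = 58.2 − 56.8 = 1.4
x=9: ŷ = 24 + 4.1·9 = 60.9; e = 61.1 − 60.9 = 0.2
SSE = 6.76 + 4 + 6.76 + 0.16 + 1.96 + 0.04 = 19.68
s = √(19.68/4) = √4.92 ≈ 2.22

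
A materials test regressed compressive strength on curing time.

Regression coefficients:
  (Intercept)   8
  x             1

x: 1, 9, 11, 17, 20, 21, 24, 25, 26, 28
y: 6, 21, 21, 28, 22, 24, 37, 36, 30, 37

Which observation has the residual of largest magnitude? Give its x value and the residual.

x=1: ŷ = 8 + 1 = 9; r = 6 − 9 = -3
x=9: ŷ = 8 + 9 = 17; r = 21 − 17 = 4
x=11: ŷ = 8 + 11 = 19; r = 21 − 19 = 2
x=17: ŷ = 8 + 17 = 25; r = 28 − 25 = 3
x=20: ŷ = 8 + 20 = 28; r = 22 − 28 = -6
x=21: ŷ = 8 + 21 = 29; r = 24 − 29 = -5
x=24: ŷ = 8 + 24 = 32; r = 37 − 32 = 5
x=25: ŷ = 8 + 25 = 33; r = 36 − 33 = 3
x=26: ŷ = 8 + 26 = 34; r = 30 − 34 = -4
x=28: ŷ = 8 + 28 = 36; r = 37 − 36 = 1
Largest |r| is 6 at x = 20, residual -6.

x = 20, r = -6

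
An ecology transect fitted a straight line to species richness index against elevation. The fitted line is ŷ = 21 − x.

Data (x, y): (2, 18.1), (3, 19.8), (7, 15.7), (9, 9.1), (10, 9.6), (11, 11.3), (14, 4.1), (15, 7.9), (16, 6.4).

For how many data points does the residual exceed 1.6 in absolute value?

5

x=2: ŷ = 21 − 2 = 19; r = 18.1 − 19 = -0.9
x=3: ŷ = 21 − 3 = 18; r = 19.8 − 18 = 1.8
x=7: ŷ = 21 − 7 = 14; r = 15.7 − 14 = 1.7
x=9: ŷ = 21 − 9 = 12; r = 9.1 − 12 = -2.9
x=10: ŷ = 21 − 10 = 11; r = 9.6 − 11 = -1.4
x=11: ŷ = 21 − 11 = 10; r = 11.3 − 10 = 1.3
x=14: ŷ = 21 − 14 = 7; r = 4.1 − 7 = -2.9
x=15: ŷ = 21 − 15 = 6; r = 7.9 − 6 = 1.9
x=16: ŷ = 21 − 16 = 5; r = 6.4 − 5 = 1.4
|r| > 1.6: x=3 (|r|=1.8), x=7 (|r|=1.7), x=9 (|r|=2.9), x=14 (|r|=2.9), x=15 (|r|=1.9) → 5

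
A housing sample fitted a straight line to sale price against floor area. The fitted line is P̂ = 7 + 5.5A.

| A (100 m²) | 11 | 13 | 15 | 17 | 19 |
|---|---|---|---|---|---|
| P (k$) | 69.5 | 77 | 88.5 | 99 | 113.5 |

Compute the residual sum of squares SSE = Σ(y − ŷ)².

SSE = 13.5

A=11: P̂ = 7 + 5.5·11 = 67.5; e = 69.5 − 67.5 = 2
A=13: P̂ = 7 + 5.5·13 = 78.5; e = 77 − 78.5 = -1.5
A=15: P̂ = 7 + 5.5·15 = 89.5; e = 88.5 − 89.5 = -1
A=17: P̂ = 7 + 5.5·17 = 100.5; e = 99 − 100.5 = -1.5
A=19: P̂ = 7 + 5.5·19 = 111.5; e = 113.5 − 111.5 = 2
SSE = 4 + 2.25 + 1 + 2.25 + 4 = 13.5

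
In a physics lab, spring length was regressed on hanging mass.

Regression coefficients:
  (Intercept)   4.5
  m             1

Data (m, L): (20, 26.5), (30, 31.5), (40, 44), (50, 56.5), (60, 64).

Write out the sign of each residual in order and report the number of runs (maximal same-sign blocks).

m=20: ŷ = 4.5 + 20 = 24.5; e = 26.5 − 24.5 = 2
m=30: ŷ = 4.5 + 30 = 34.5; e = 31.5 − 34.5 = -3
m=40: ŷ = 4.5 + 40 = 44.5; e = 44 − 44.5 = -0.5
m=50: ŷ = 4.5 + 50 = 54.5; e = 56.5 − 54.5 = 2
m=60: ŷ = 4.5 + 60 = 64.5; e = 64 − 64.5 = -0.5
Signs: + − − + −
Runs: +×1, −×2, +×1, −×1 → 4

4 runs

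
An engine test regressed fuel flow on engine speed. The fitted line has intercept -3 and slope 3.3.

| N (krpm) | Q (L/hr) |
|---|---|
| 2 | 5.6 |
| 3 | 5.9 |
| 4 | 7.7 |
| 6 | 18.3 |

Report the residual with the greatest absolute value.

e = -2.5

N=2: ŷ = -3 + 3.3·2 = 3.6; e = 5.6 − 3.6 = 2
N=3: ŷ = -3 + 3.3·3 = 6.9; e = 5.9 − 6.9 = -1
N=4: ŷ = -3 + 3.3·4 = 10.2; e = 7.7 − 10.2 = -2.5
N=6: ŷ = -3 + 3.3·6 = 16.8; e = 18.3 − 16.8 = 1.5
Largest |e| is 2.5 at N = 4, residual -2.5.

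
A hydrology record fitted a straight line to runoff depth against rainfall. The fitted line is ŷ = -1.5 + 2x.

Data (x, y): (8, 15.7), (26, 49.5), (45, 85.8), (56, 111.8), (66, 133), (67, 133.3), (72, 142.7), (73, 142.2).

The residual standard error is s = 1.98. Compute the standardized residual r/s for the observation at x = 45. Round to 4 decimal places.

-1.3636

ŷ = -1.5 + 2·45 = 88.5
r = 85.8 − 88.5 = -2.7
r/s = -2.7 / 1.98 = -1.3636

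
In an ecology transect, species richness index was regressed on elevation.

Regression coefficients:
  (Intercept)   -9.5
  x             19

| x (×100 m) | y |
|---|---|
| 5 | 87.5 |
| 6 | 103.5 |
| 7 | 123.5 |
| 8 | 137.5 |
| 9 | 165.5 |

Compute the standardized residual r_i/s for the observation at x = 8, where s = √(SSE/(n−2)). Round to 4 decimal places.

-1.2769

x=5: ŷ = -9.5 + 19·5 = 85.5; r = 87.5 − 85.5 = 2
x=6: ŷ = -9.5 + 19·6 = 104.5; r = 103.5 − 104.5 = -1
x=7: ŷ = -9.5 + 19·7 = 123.5; r = 123.5 − 123.5 = 0
x=8: ŷ = -9.5 + 19·8 = 142.5; r = 137.5 − 142.5 = -5
x=9: ŷ = -9.5 + 19·9 = 161.5; r = 165.5 − 161.5 = 4
SSE = 4 + 1 + 0 + 25 + 16 = 46
s = √(46/3) = 3.91578
r/s = -5 / 3.91578 = -1.2769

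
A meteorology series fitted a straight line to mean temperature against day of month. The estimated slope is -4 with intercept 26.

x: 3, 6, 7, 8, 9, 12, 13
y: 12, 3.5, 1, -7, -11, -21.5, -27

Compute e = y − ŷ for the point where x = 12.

ŷ = 26 − 4·12 = -22
e = -21.5 − (-22) = 0.5

e = 0.5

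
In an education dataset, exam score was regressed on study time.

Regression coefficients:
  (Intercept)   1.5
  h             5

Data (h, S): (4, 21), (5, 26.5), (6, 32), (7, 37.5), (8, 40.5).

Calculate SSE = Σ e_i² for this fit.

SSE = 2.5

h=4: ŷ = 1.5 + 5·4 = 21.5; e = 21 − 21.5 = -0.5
h=5: ŷ = 1.5 + 5·5 = 26.5; e = 26.5 − 26.5 = 0
h=6: ŷ = 1.5 + 5·6 = 31.5; e = 32 − 31.5 = 0.5
h=7: ŷ = 1.5 + 5·7 = 36.5; e = 37.5 − 36.5 = 1
h=8: ŷ = 1.5 + 5·8 = 41.5; e = 40.5 − 41.5 = -1
SSE = 0.25 + 0 + 0.25 + 1 + 1 = 2.5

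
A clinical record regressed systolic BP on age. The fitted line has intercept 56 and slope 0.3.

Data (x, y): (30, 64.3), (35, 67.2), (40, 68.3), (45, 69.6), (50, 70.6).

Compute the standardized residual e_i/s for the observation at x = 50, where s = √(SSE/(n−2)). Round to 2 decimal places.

-0.62

x=30: ŷ = 56 + 0.3·30 = 65; e = 64.3 − 65 = -0.7
x=35: ŷ = 56 + 0.3·35 = 66.5; e = 67.2 − 66.5 = 0.7
x=40: ŷ = 56 + 0.3·40 = 68; e = 68.3 − 68 = 0.3
x=45: ŷ = 56 + 0.3·45 = 69.5; e = 69.6 − 69.5 = 0.1
x=50: ŷ = 56 + 0.3·50 = 71; e = 70.6 − 71 = -0.4
SSE = 0.49 + 0.49 + 0.09 + 0.01 + 0.16 = 1.24
s = √(1.24/3) = 0.64291
e/s = -0.4 / 0.64291 = -0.62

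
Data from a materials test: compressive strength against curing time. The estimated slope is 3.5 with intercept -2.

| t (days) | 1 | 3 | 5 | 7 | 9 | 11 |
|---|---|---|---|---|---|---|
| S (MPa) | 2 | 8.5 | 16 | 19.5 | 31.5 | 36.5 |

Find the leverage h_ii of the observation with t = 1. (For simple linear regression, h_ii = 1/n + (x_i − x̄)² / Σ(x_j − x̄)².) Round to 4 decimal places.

t̄ = (1 + 3 + 5 + 7 + 9 + 11)/6 = 6
Σ(t − t̄)² = 25 + 9 + 1 + 1 + 9 + 25 = 70
h = 1/6 + (-5)²/70 = 0.166667 + 0.357143 = 0.5238

h = 0.5238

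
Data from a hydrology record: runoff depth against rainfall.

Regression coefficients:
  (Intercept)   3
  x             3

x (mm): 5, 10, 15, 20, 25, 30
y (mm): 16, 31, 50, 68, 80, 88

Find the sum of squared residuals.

SSE = 66

x=5: ŷ = 3 + 3·5 = 18; e = 16 − 18 = -2
x=10: ŷ = 3 + 3·10 = 33; e = 31 − 33 = -2
x=15: ŷ = 3 + 3·15 = 48; e = 50 − 48 = 2
x=20: ŷ = 3 + 3·20 = 63; e = 68 − 63 = 5
x=25: ŷ = 3 + 3·25 = 78; e = 80 − 78 = 2
x=30: ŷ = 3 + 3·30 = 93; e = 88 − 93 = -5
SSE = 4 + 4 + 4 + 25 + 4 + 25 = 66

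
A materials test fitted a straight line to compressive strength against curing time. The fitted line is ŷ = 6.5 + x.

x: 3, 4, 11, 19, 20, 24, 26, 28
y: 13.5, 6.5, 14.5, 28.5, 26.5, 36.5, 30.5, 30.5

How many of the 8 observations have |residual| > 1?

x=3: ŷ = 6.5 + 3 = 9.5; r = 13.5 − 9.5 = 4
x=4: ŷ = 6.5 + 4 = 10.5; r = 6.5 − 10.5 = -4
x=11: ŷ = 6.5 + 11 = 17.5; r = 14.5 − 17.5 = -3
x=19: ŷ = 6.5 + 19 = 25.5; r = 28.5 − 25.5 = 3
x=20: ŷ = 6.5 + 20 = 26.5; r = 26.5 − 26.5 = 0
x=24: ŷ = 6.5 + 24 = 30.5; r = 36.5 − 30.5 = 6
x=26: ŷ = 6.5 + 26 = 32.5; r = 30.5 − 32.5 = -2
x=28: ŷ = 6.5 + 28 = 34.5; r = 30.5 − 34.5 = -4
|r| > 1: x=3 (|r|=4), x=4 (|r|=4), x=11 (|r|=3), x=19 (|r|=3), x=24 (|r|=6), x=26 (|r|=2), x=28 (|r|=4) → 7

7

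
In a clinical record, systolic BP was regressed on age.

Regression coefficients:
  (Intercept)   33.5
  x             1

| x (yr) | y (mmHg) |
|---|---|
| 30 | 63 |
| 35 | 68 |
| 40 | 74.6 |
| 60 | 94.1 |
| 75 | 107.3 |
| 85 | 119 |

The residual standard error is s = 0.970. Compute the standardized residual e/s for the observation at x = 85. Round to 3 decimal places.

ŷ = 33.5 + 85 = 118.5
e = 119 − 118.5 = 0.5
e/s = 0.5 / 0.970 = 0.515

0.515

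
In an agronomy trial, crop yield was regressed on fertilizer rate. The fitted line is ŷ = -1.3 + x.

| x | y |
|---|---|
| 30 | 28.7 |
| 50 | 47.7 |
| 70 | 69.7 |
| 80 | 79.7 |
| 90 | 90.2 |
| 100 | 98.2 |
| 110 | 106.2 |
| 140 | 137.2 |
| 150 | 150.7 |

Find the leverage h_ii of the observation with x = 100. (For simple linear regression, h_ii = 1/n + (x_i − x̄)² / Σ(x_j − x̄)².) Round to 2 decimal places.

x̄ = (30 + 50 + 70 + 80 + 90 + 100 + 110 + 140 + 150)/9 = 91.1111
Σ(x − x̄)² = 3734.57 + 1690.12 + 445.679 + 123.457 + 1.23457 + 79.0123 + 356.79 + 2390.12 + 3467.9 = 12288.9
h = 1/9 + (8.88889)²/12288.9 = 0.111111 + 0.00642958 = 0.12

h = 0.12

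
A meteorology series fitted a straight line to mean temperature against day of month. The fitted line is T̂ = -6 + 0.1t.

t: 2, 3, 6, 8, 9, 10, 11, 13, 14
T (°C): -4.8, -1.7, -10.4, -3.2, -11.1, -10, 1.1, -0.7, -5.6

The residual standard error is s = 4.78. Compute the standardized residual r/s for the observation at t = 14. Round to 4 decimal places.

-0.2092

T̂ = -6 + 0.1·14 = -4.6
r = -5.6 − (-4.6) = -1
r/s = -1 / 4.78 = -0.2092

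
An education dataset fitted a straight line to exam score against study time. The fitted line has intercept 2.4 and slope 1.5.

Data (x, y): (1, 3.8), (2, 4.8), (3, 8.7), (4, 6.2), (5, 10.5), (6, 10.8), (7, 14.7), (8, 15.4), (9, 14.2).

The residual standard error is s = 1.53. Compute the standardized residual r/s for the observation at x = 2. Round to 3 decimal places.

ŷ = 2.4 + 1.5·2 = 5.4
r = 4.8 − 5.4 = -0.6
r/s = -0.6 / 1.53 = -0.392

-0.392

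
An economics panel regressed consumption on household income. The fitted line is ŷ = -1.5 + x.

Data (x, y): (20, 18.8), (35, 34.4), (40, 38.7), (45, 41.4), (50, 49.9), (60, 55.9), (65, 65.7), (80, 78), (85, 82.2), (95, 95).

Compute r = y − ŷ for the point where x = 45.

ŷ = -1.5 + 45 = 43.5
r = 41.4 − 43.5 = -2.1

r = -2.1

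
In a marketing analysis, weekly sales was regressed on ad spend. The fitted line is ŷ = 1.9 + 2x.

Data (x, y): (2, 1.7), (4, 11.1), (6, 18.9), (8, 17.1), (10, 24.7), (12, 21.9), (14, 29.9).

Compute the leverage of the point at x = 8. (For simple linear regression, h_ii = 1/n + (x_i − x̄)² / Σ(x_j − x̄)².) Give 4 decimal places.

h = 0.1429

x̄ = (2 + 4 + 6 + 8 + 10 + 12 + 14)/7 = 8
Σ(x − x̄)² = 36 + 16 + 4 + 0 + 4 + 16 + 36 = 112
h = 1/7 + (0)²/112 = 0.142857 + 0 = 0.1429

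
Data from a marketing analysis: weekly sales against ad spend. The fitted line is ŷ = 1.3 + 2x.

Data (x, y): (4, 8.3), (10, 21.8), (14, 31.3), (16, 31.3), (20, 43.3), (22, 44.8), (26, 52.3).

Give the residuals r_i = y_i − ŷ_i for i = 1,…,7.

-1, 0.5, 2, -2, 2, -0.5, -1

x=4: ŷ = 1.3 + 2·4 = 9.3; r = 8.3 − 9.3 = -1
x=10: ŷ = 1.3 + 2·10 = 21.3; r = 21.8 − 21.3 = 0.5
x=14: ŷ = 1.3 + 2·14 = 29.3; r = 31.3 − 29.3 = 2
x=16: ŷ = 1.3 + 2·16 = 33.3; r = 31.3 − 33.3 = -2
x=20: ŷ = 1.3 + 2·20 = 41.3; r = 43.3 − 41.3 = 2
x=22: ŷ = 1.3 + 2·22 = 45.3; r = 44.8 − 45.3 = -0.5
x=26: ŷ = 1.3 + 2·26 = 53.3; r = 52.3 − 53.3 = -1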